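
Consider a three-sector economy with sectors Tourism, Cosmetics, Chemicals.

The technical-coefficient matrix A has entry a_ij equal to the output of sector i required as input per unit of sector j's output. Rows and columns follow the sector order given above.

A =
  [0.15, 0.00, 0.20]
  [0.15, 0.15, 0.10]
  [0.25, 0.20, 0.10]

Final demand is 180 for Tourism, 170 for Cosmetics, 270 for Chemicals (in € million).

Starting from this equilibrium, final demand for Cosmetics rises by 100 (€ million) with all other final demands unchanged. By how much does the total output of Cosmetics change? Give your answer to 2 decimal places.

Δx_2 = 122.27

I − A =
  [   0.85     0.00    -0.20]
  [  -0.15     0.85    -0.10]
  [  -0.25    -0.20     0.90]
Cofactors of I−A, C_ij = (−1)^(i+j)·(minor ij) (rows/columns in the sector order above):
  C_11 = (0.85)(0.90) − (-0.10)(-0.20) = 0.7450
  C_12 = −[(-0.15)(0.90) − (-0.10)(-0.25)] = 0.1600
  C_13 = (-0.15)(-0.20) − (0.85)(-0.25) = 0.2425
  C_21 = −[(0.00)(0.90) − (-0.20)(-0.20)] = 0.0400
  C_22 = (0.85)(0.90) − (-0.20)(-0.25) = 0.7150
  C_23 = −[(0.85)(-0.20) − (0.00)(-0.25)] = 0.1700
  C_31 = (0.00)(-0.10) − (-0.20)(0.85) = 0.1700
  C_32 = −[(0.85)(-0.10) − (-0.20)(-0.15)] = 0.1150
  C_33 = (0.85)(0.85) − (0.00)(-0.15) = 0.7225
det(I−A) = Σ_j (I−A)_1j·C_1j = (0.85)(0.7450) + (0.00)(0.1600) + (-0.20)(0.2425) = 0.58475
adj(I−A) = Cᵀ =
  [ 0.7450   0.0400   0.1700]
  [ 0.1600   0.7150   0.1150]
  [ 0.2425   0.1700   0.7225]
(I − A)⁻¹ = adj(I−A) / det(I−A) ≈
  [   1.2740     0.0684     0.2907]
  [   0.2736     1.2227     0.1967]
  [   0.4147     0.2907     1.2356]
Δx = (I − A)⁻¹ Δd with Δd having +100 in the Cosmetics component and 0 elsewhere.
So Δx_2 = L_22 · (+100), where L_22 = adj(I−A)_22 / det(I−A) = 0.7150 / 0.58475.
Δx_2 = 0.7150 × (+100) / 0.58475 = 71.50 / 0.58475 ≈ 122.27.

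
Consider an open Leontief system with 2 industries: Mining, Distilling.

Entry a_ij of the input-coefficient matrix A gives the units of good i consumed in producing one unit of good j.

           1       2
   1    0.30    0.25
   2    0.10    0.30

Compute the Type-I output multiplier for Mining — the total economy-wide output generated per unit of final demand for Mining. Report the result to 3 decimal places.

I − A =
  [   0.70    -0.25]
  [  -0.10     0.70]
det(I−A) = (0.70)(0.70) − (-0.25)(-0.10) = 0.4650
adj(I−A) = [[0.70, 0.25], [0.10, 0.70]]
(I − A)⁻¹ = adj(I−A) / det(I−A) ≈
  [   1.5054     0.5376]
  [   0.2151     1.5054]
The output multiplier for sector j is the column-j sum of the Leontief inverse (I − A)⁻¹ = adj(I−A) / det(I−A).
Column 1 of adj(I−A): (0.70, 0.10); det(I−A) = 0.4650.
m_1 = (0.70 + 0.10) / 0.4650 = 0.80 / 0.4650 ≈ 1.720.

m_1 = 1.720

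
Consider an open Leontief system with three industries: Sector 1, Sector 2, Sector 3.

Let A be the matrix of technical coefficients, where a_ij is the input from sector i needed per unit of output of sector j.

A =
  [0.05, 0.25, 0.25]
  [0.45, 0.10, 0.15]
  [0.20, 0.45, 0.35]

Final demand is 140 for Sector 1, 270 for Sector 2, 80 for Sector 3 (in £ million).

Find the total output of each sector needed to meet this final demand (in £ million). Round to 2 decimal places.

x_1 = 531.75, x_2 = 693.70, x_3 = 766.94

I − A =
  [   0.95    -0.25    -0.25]
  [  -0.45     0.90    -0.15]
  [  -0.20    -0.45     0.65]
Cofactors of I−A, C_ij = (−1)^(i+j)·(minor ij) (rows/columns in the sector order above):
  C_11 = (0.90)(0.65) − (-0.15)(-0.45) = 0.5175
  C_12 = −[(-0.45)(0.65) − (-0.15)(-0.20)] = 0.3225
  C_13 = (-0.45)(-0.45) − (0.90)(-0.20) = 0.3825
  C_21 = −[(-0.25)(0.65) − (-0.25)(-0.45)] = 0.2750
  C_22 = (0.95)(0.65) − (-0.25)(-0.20) = 0.5675
  C_23 = −[(0.95)(-0.45) − (-0.25)(-0.20)] = 0.4775
  C_31 = (-0.25)(-0.15) − (-0.25)(0.90) = 0.2625
  C_32 = −[(0.95)(-0.15) − (-0.25)(-0.45)] = 0.2550
  C_33 = (0.95)(0.90) − (-0.25)(-0.45) = 0.7425
det(I−A) = Σ_j (I−A)_1j·C_1j = (0.95)(0.5175) + (-0.25)(0.3225) + (-0.25)(0.3825) = 0.315375
adj(I−A) = Cᵀ =
  [ 0.5175   0.2750   0.2625]
  [ 0.3225   0.5675   0.2550]
  [ 0.3825   0.4775   0.7425]
(I − A)⁻¹ = adj(I−A) / det(I−A) ≈
  [   1.6409     0.8720     0.8323]
  [   1.0226     1.7994     0.8086]
  [   1.2128     1.5141     2.3543]
x = (I − A)⁻¹ d = adj(I−A)·d / det(I−A), with det(I−A) = 0.315375:
  x_1 = (0.5175·140 + 0.2750·270 + 0.2625·80) / 0.315375 = 167.70 / 0.315375 ≈ 531.75
  x_2 = (0.3225·140 + 0.5675·270 + 0.2550·80) / 0.315375 = 218.775 / 0.315375 ≈ 693.70
  x_3 = (0.3825·140 + 0.4775·270 + 0.7425·80) / 0.315375 = 241.875 / 0.315375 ≈ 766.94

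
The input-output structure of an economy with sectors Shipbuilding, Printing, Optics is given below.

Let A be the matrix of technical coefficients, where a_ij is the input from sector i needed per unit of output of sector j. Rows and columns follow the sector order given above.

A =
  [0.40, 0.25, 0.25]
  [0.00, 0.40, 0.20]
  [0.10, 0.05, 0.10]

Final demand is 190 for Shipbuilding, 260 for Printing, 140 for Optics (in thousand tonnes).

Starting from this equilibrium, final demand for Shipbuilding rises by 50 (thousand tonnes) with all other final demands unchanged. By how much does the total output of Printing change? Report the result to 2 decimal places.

I − A =
  [   0.60    -0.25    -0.25]
  [   0.00     0.60    -0.20]
  [  -0.10    -0.05     0.90]
Cofactors of I−A, C_ij = (−1)^(i+j)·(minor ij) (rows/columns in the sector order above):
  C_11 = (0.60)(0.90) − (-0.20)(-0.05) = 0.5300
  C_12 = −[(0.00)(0.90) − (-0.20)(-0.10)] = 0.0200
  C_13 = (0.00)(-0.05) − (0.60)(-0.10) = 0.0600
  C_21 = −[(-0.25)(0.90) − (-0.25)(-0.05)] = 0.2375
  C_22 = (0.60)(0.90) − (-0.25)(-0.10) = 0.5150
  C_23 = −[(0.60)(-0.05) − (-0.25)(-0.10)] = 0.0550
  C_31 = (-0.25)(-0.20) − (-0.25)(0.60) = 0.2000
  C_32 = −[(0.60)(-0.20) − (-0.25)(0.00)] = 0.1200
  C_33 = (0.60)(0.60) − (-0.25)(0.00) = 0.3600
det(I−A) = Σ_j (I−A)_1j·C_1j = (0.60)(0.5300) + (-0.25)(0.0200) + (-0.25)(0.0600) = 0.2980
adj(I−A) = Cᵀ =
  [ 0.5300   0.2375   0.2000]
  [ 0.0200   0.5150   0.1200]
  [ 0.0600   0.0550   0.3600]
(I − A)⁻¹ = adj(I−A) / det(I−A) ≈
  [   1.7785     0.7970     0.6711]
  [   0.0671     1.7282     0.4027]
  [   0.2013     0.1846     1.2081]
Δx = (I − A)⁻¹ Δd with Δd having +50 in the Shipbuilding component and 0 elsewhere.
So Δx_P = L_PS · (+50), where L_PS = adj(I−A)_PS / det(I−A) = 0.0200 / 0.2980.
Δx_P = 0.0200 × (+50) / 0.2980 = 1.00 / 0.2980 ≈ 3.36.

Δx_P = 3.36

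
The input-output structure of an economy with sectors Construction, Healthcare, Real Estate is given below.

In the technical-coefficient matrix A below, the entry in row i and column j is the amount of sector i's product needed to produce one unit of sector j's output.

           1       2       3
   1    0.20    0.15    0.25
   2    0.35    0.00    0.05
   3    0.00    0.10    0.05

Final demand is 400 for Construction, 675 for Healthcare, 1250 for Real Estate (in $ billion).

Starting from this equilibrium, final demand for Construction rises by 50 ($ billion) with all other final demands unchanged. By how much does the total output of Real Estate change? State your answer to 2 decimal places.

I − A =
  [   0.80    -0.15    -0.25]
  [  -0.35     1.00    -0.05]
  [   0.00    -0.10     0.95]
Cofactors of I−A, C_ij = (−1)^(i+j)·(minor ij) (rows/columns in the sector order above):
  C_11 = (1.00)(0.95) − (-0.05)(-0.10) = 0.9450
  C_12 = −[(-0.35)(0.95) − (-0.05)(0.00)] = 0.3325
  C_13 = (-0.35)(-0.10) − (1.00)(0.00) = 0.0350
  C_21 = −[(-0.15)(0.95) − (-0.25)(-0.10)] = 0.1675
  C_22 = (0.80)(0.95) − (-0.25)(0.00) = 0.7600
  C_23 = −[(0.80)(-0.10) − (-0.15)(0.00)] = 0.0800
  C_31 = (-0.15)(-0.05) − (-0.25)(1.00) = 0.2575
  C_32 = −[(0.80)(-0.05) − (-0.25)(-0.35)] = 0.1275
  C_33 = (0.80)(1.00) − (-0.15)(-0.35) = 0.7475
det(I−A) = Σ_j (I−A)_1j·C_1j = (0.80)(0.9450) + (-0.15)(0.3325) + (-0.25)(0.0350) = 0.697375
adj(I−A) = Cᵀ =
  [ 0.9450   0.1675   0.2575]
  [ 0.3325   0.7600   0.1275]
  [ 0.0350   0.0800   0.7475]
(I − A)⁻¹ = adj(I−A) / det(I−A) ≈
  [   1.3551     0.2402     0.3692]
  [   0.4768     1.0898     0.1828]
  [   0.0502     0.1147     1.0719]
Δx = (I − A)⁻¹ Δd with Δd having +50 in the Construction component and 0 elsewhere.
So Δx_3 = L_31 · (+50), where L_31 = adj(I−A)_31 / det(I−A) = 0.0350 / 0.697375.
Δx_3 = 0.0350 × (+50) / 0.697375 = 1.75 / 0.697375 ≈ 2.51.

Δx_3 = 2.51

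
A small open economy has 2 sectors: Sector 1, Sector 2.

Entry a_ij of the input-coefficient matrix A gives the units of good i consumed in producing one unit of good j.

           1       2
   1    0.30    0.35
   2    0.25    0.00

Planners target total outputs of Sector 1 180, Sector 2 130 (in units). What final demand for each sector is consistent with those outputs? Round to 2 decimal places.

d_1 = 80.50, d_2 = 85.00

I − A =
  [   0.70    -0.35]
  [  -0.25     1.00]
d = (I − A) x:
  d_1 = (+0.70)·180 + (-0.35)·130 = 80.50
  d_2 = (-0.25)·180 + (+1.00)·130 = 85.00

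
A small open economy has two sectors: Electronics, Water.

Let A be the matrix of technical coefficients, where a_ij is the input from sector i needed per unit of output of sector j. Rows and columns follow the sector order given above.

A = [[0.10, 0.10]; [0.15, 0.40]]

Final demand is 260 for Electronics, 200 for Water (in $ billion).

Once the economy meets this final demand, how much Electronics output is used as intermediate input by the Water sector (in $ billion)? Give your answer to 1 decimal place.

I − A =
  [   0.90    -0.10]
  [  -0.15     0.60]
det(I−A) = (0.90)(0.60) − (-0.10)(-0.15) = 0.5250
adj(I−A) = [[0.60, 0.10], [0.15, 0.90]]
(I − A)⁻¹ = adj(I−A) / det(I−A) ≈
  [   1.1429     0.1905]
  [   0.2857     1.7143]
First solve x = (I − A)⁻¹ d = adj(I−A)·d / det(I−A); in particular x_W = (0.15·260 + 0.90·200) / 0.5250 = 219.00 / 0.5250 ≈ 417.143.
Intermediate flow from E to W: z_EW = a_EW · x_W = 0.10 × 219.00 / 0.5250 = 21.90 / 0.5250 ≈ 41.7.

z_EW = 41.7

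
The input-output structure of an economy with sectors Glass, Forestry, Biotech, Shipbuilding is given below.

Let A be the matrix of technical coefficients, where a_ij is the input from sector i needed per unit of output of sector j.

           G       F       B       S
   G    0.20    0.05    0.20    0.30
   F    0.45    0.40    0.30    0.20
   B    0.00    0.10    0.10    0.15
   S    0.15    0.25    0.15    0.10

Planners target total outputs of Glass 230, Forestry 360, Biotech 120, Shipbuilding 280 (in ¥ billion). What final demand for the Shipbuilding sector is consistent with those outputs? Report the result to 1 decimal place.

d_S = 109.5

I − A =
  [   0.80    -0.05    -0.20    -0.30]
  [  -0.45     0.60    -0.30    -0.20]
  [   0.00    -0.10     0.90    -0.15]
  [  -0.15    -0.25    -0.15     0.90]
d = (I − A) x:
  d_G = (+0.80)·230 + (-0.05)·360 + (-0.20)·120 + (-0.30)·280 = 58.0
  d_F = (-0.45)·230 + (+0.60)·360 + (-0.30)·120 + (-0.20)·280 = 20.5
  d_B = (+0.00)·230 + (-0.10)·360 + (+0.90)·120 + (-0.15)·280 = 30.0
  d_S = (-0.15)·230 + (-0.25)·360 + (-0.15)·120 + (+0.90)·280 = 109.5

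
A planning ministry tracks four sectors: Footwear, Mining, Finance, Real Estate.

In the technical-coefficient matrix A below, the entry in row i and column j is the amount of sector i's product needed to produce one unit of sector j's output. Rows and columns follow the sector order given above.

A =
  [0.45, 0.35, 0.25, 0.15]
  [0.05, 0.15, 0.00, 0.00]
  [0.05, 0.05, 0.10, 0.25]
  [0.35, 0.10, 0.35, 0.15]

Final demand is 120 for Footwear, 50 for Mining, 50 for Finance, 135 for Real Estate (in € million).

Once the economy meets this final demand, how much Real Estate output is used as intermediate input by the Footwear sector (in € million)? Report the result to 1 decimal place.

I − A =
  [   0.55    -0.35    -0.25    -0.15]
  [  -0.05     0.85     0.00     0.00]
  [  -0.05    -0.05     0.90    -0.25]
  [  -0.35    -0.10    -0.35     0.85]
Compute the cofactors C_ij = (−1)^(i+j)·(3×3 minor ij) of I−A; the adjugate is their transpose:
adj(I−A) = Cᵀ =
  [ 0.575875   0.270125   0.225250   0.167875]
  [ 0.033875   0.290250   0.013250   0.009875]
  [ 0.113875   0.080750   0.337125   0.119250]
  [ 0.288000   0.178625   0.233125   0.393750]
det(I−A) = Σ_j (I−A)_1j·C_1j = (0.55)(0.575875) + (-0.35)(0.033875) + (-0.25)(0.113875) + (-0.15)(0.288000) = 0.23320625
(I − A)⁻¹ = adj(I−A) / det(I−A) ≈
  [   2.4694     1.1583     0.9659     0.7199]
  [   0.1453     1.2446     0.0568     0.0423]
  [   0.4883     0.3463     1.4456     0.5113]
  [   1.2350     0.7660     0.9997     1.6884]
First solve x = (I − A)⁻¹ d = adj(I−A)·d / det(I−A); in particular x_1 = (0.575875·120 + 0.270125·50 + 0.225250·50 + 0.167875·135) / 0.23320625 = 116.536875 / 0.23320625 ≈ 499.716.
Intermediate flow from 4 to 1: z_41 = a_41 · x_1 = 0.35 × 116.536875 / 0.23320625 = 40.78790625 / 0.23320625 ≈ 174.9.

z_41 = 174.9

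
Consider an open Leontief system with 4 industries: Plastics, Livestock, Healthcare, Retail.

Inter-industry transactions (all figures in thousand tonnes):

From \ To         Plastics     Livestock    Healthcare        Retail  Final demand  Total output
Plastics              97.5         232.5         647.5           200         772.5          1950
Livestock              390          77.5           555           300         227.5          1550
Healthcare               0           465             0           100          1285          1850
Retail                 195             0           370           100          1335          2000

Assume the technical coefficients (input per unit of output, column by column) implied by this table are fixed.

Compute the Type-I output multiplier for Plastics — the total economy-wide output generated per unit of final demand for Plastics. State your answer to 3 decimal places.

Technical coefficients a_ij = z_ij / X_j:
  a_PP = 97.5/1950 = 0.05, a_LP = 390/1950 = 0.20, a_HP = 0/1950 = 0.00, a_RP = 195/1950 = 0.10
  a_PL = 232.5/1550 = 0.15, a_LL = 77.5/1550 = 0.05, a_HL = 465/1550 = 0.30, a_RL = 0/1550 = 0.00
  a_PH = 647.5/1850 = 0.35, a_LH = 555/1850 = 0.30, a_HH = 0/1850 = 0.00, a_RH = 370/1850 = 0.20
  a_PR = 200/2000 = 0.10, a_LR = 300/2000 = 0.15, a_HR = 100/2000 = 0.05, a_RR = 100/2000 = 0.05
I − A =
  [   0.95    -0.15    -0.35    -0.10]
  [  -0.20     0.95    -0.30    -0.15]
  [   0.00    -0.30     1.00    -0.05]
  [  -0.10     0.00    -0.20     0.95]
Compute the cofactors C_ij = (−1)^(i+j)·(3×3 minor ij) of I−A; the adjugate is their transpose:
adj(I−A) = Cᵀ =
  [ 0.798500   0.246750   0.382125   0.143125]
  [ 0.204500   0.881250   0.372000   0.180250]
  [ 0.066250   0.268500   0.817125   0.092375]
  [ 0.098000   0.082500   0.212250   0.766000]
det(I−A) = Σ_j (I−A)_1j·C_1j = (0.95)(0.798500) + (-0.15)(0.204500) + (-0.35)(0.066250) + (-0.10)(0.098000) = 0.6949125
(I − A)⁻¹ = adj(I−A) / det(I−A) ≈
  [   1.1491     0.3551     0.5499     0.2060]
  [   0.2943     1.2681     0.5353     0.2594]
  [   0.0953     0.3864     1.1759     0.1329]
  [   0.1410     0.1187     0.3054     1.1023]
The output multiplier for sector j is the column-j sum of the Leontief inverse (I − A)⁻¹ = adj(I−A) / det(I−A).
Column P of adj(I−A): (0.798500, 0.204500, 0.066250, 0.098000); det(I−A) = 0.6949125.
m_P = (0.798500 + 0.204500 + 0.066250 + 0.098000) / 0.6949125 = 1.16725 / 0.6949125 ≈ 1.680.

m_P = 1.680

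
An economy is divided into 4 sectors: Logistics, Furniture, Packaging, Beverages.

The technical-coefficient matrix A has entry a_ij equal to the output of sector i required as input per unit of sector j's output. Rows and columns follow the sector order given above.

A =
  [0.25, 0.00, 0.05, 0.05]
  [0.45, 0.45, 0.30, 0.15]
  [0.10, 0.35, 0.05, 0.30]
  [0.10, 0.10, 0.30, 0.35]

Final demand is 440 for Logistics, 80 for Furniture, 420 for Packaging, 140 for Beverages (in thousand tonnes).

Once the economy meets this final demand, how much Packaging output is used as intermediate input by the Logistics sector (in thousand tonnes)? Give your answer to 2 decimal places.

I − A =
  [   0.75     0.00    -0.05    -0.05]
  [  -0.45     0.55    -0.30    -0.15]
  [  -0.10    -0.35     0.95    -0.30]
  [  -0.10    -0.10    -0.30     0.65]
Compute the cofactors C_ij = (−1)^(i+j)·(3×3 minor ij) of I−A; the adjugate is their transpose:
adj(I−A) = Cᵀ =
  [ 0.182875   0.022875   0.026875   0.031750]
  [ 0.284625   0.384625   0.200625   0.203250]
  [ 0.171875   0.191875   0.251875   0.173750]
  [ 0.151250   0.151250   0.151250   0.302500]
det(I−A) = Σ_j (I−A)_1j·C_1j = (0.75)(0.182875) + (0.00)(0.284625) + (-0.05)(0.171875) + (-0.05)(0.151250) = 0.1210
(I − A)⁻¹ = adj(I−A) / det(I−A) ≈
  [   1.5114     0.1890     0.2221     0.2624]
  [   2.3523     3.1787     1.6581     1.6798]
  [   1.4205     1.5857     2.0816     1.4360]
  [   1.2500     1.2500     1.2500     2.5000]
First solve x = (I − A)⁻¹ d = adj(I−A)·d / det(I−A); in particular x_1 = (0.182875·440 + 0.022875·80 + 0.026875·420 + 0.031750·140) / 0.1210 = 98.0275 / 0.1210 ≈ 810.1446.
Intermediate flow from 3 to 1: z_31 = a_31 · x_1 = 0.10 × 98.0275 / 0.1210 = 9.80275 / 0.1210 ≈ 81.01.

z_31 = 81.01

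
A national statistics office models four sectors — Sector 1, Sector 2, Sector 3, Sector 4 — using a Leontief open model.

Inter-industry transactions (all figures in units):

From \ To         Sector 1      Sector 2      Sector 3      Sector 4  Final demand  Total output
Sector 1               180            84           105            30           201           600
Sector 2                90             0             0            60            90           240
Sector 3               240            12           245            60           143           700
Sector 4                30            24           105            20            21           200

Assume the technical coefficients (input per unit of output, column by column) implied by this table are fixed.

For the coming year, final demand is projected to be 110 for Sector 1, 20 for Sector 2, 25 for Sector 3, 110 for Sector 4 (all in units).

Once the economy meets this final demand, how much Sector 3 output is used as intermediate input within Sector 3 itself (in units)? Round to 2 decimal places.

z_33 = 128.09

Technical coefficients a_ij = z_ij / X_j:
  a_11 = 180/600 = 0.30, a_21 = 90/600 = 0.15, a_31 = 240/600 = 0.40, a_41 = 30/600 = 0.05
  a_12 = 84/240 = 0.35, a_22 = 0/240 = 0.00, a_32 = 12/240 = 0.05, a_42 = 24/240 = 0.10
  a_13 = 105/700 = 0.15, a_23 = 0/700 = 0.00, a_33 = 245/700 = 0.35, a_43 = 105/700 = 0.15
  a_14 = 30/200 = 0.15, a_24 = 60/200 = 0.30, a_34 = 60/200 = 0.30, a_44 = 20/200 = 0.10
I − A =
  [   0.70    -0.35    -0.15    -0.15]
  [  -0.15     1.00     0.00    -0.30]
  [  -0.40    -0.05     0.65    -0.30]
  [  -0.05    -0.10    -0.15     0.90]
Compute the cofactors C_ij = (−1)^(i+j)·(3×3 minor ij) of I−A; the adjugate is their transpose:
adj(I−A) = Cᵀ =
  [ 0.518250   0.211125   0.168750   0.213000]
  [ 0.108750   0.307875   0.057375   0.139875]
  [ 0.375000   0.189375   0.546750   0.307875]
  [ 0.103375   0.077500   0.106875   0.359750]
det(I−A) = Σ_j (I−A)_1j·C_1j = (0.70)(0.518250) + (-0.35)(0.108750) + (-0.15)(0.375000) + (-0.15)(0.103375) = 0.25295625
(I − A)⁻¹ = adj(I−A) / det(I−A) ≈
  [   2.0488     0.8346     0.6671     0.8420]
  [   0.4299     1.2171     0.2268     0.5530]
  [   1.4825     0.7486     2.1614     1.2171]
  [   0.4087     0.3064     0.4225     1.4222]
First solve x = (I − A)⁻¹ d = adj(I−A)·d / det(I−A); in particular x_3 = (0.375000·110 + 0.189375·20 + 0.546750·25 + 0.307875·110) / 0.25295625 = 92.5725 / 0.25295625 ≈ 365.9625.
Intermediate flow from 3 to 3: z_33 = a_33 · x_3 = 0.35 × 92.5725 / 0.25295625 = 32.400375 / 0.25295625 ≈ 128.09.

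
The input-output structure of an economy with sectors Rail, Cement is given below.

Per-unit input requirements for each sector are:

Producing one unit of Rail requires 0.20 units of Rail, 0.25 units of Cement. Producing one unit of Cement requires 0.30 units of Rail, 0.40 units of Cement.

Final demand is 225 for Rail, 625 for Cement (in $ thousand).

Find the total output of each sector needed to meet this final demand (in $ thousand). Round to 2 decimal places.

x_R = 796.30, x_C = 1373.46

I − A =
  [   0.80    -0.30]
  [  -0.25     0.60]
det(I−A) = (0.80)(0.60) − (-0.30)(-0.25) = 0.4050
adj(I−A) = [[0.60, 0.30], [0.25, 0.80]]
(I − A)⁻¹ = adj(I−A) / det(I−A) ≈
  [   1.4815     0.7407]
  [   0.6173     1.9753]
x = (I − A)⁻¹ d = adj(I−A)·d / det(I−A), with det(I−A) = 0.4050:
  x_R = (0.60·225 + 0.30·625) / 0.4050 = 322.50 / 0.4050 ≈ 796.30
  x_C = (0.25·225 + 0.80·625) / 0.4050 = 556.25 / 0.4050 ≈ 1373.46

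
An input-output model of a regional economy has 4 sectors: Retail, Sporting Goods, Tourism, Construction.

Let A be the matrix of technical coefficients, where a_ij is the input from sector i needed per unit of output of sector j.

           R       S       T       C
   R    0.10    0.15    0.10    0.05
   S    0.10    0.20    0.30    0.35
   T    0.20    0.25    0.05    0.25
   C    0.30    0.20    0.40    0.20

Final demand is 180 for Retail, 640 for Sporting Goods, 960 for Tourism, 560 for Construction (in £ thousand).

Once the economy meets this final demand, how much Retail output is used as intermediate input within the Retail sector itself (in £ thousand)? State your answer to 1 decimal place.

I − A =
  [   0.90    -0.15    -0.10    -0.05]
  [  -0.10     0.80    -0.30    -0.35]
  [  -0.20    -0.25     0.95    -0.25]
  [  -0.30    -0.20    -0.40     0.80]
Compute the cofactors C_ij = (−1)^(i+j)·(3×3 minor ij) of I−A; the adjugate is their transpose:
adj(I−A) = Cᵀ =
  [ 0.351500   0.138500   0.133000   0.124125]
  [ 0.264250   0.552250   0.358000   0.370000]
  [ 0.225250   0.258500   0.472250   0.274750]
  [ 0.310500   0.319250   0.375500   0.574750]
det(I−A) = Σ_j (I−A)_1j·C_1j = (0.90)(0.351500) + (-0.15)(0.264250) + (-0.10)(0.225250) + (-0.05)(0.310500) = 0.2386625
(I − A)⁻¹ = adj(I−A) / det(I−A) ≈
  [   1.4728     0.5803     0.5573     0.5201]
  [   1.1072     2.3139     1.5000     1.5503]
  [   0.9438     1.0831     1.9787     1.1512]
  [   1.3010     1.3377     1.5734     2.4082]
First solve x = (I − A)⁻¹ d = adj(I−A)·d / det(I−A); in particular x_R = (0.351500·180 + 0.138500·640 + 0.133000·960 + 0.124125·560) / 0.2386625 = 349.10 / 0.2386625 ≈ 1462.735.
Intermediate flow from R to R: z_RR = a_RR · x_R = 0.10 × 349.10 / 0.2386625 = 34.91 / 0.2386625 ≈ 146.3.

z_RR = 146.3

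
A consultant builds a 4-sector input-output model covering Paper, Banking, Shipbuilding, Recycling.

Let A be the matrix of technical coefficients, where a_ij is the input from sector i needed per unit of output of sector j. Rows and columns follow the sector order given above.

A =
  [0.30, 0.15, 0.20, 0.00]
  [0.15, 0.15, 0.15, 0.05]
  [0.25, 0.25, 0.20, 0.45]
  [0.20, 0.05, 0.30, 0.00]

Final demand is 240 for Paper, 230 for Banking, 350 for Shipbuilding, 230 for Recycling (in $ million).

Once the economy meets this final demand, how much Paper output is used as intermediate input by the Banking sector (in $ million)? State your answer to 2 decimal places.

I − A =
  [   0.70    -0.15    -0.20     0.00]
  [  -0.15     0.85    -0.15    -0.05]
  [  -0.25    -0.25     0.80    -0.45]
  [  -0.20    -0.05    -0.30     1.00]
Compute the cofactors C_ij = (−1)^(i+j)·(3×3 minor ij) of I−A; the adjugate is their transpose:
adj(I−A) = Cᵀ =
  [ 0.518625   0.154250   0.194250   0.095125]
  [ 0.162500   0.397500   0.147500   0.086250]
  [ 0.331750   0.241750   0.569250   0.268250]
  [ 0.211375   0.123250   0.217000   0.376125]
det(I−A) = Σ_j (I−A)_1j·C_1j = (0.70)(0.518625) + (-0.15)(0.162500) + (-0.20)(0.331750) + (0.00)(0.211375) = 0.2723125
(I − A)⁻¹ = adj(I−A) / det(I−A) ≈
  [   1.9045     0.5664     0.7133     0.3493]
  [   0.5967     1.4597     0.5417     0.3167]
  [   1.2183     0.8878     2.0904     0.9851]
  [   0.7762     0.4526     0.7969     1.3812]
First solve x = (I − A)⁻¹ d = adj(I−A)·d / det(I−A); in particular x_2 = (0.162500·240 + 0.397500·230 + 0.147500·350 + 0.086250·230) / 0.2723125 = 201.8875 / 0.2723125 ≈ 741.3817.
Intermediate flow from 1 to 2: z_12 = a_12 · x_2 = 0.15 × 201.8875 / 0.2723125 = 30.283125 / 0.2723125 ≈ 111.21.

z_12 = 111.21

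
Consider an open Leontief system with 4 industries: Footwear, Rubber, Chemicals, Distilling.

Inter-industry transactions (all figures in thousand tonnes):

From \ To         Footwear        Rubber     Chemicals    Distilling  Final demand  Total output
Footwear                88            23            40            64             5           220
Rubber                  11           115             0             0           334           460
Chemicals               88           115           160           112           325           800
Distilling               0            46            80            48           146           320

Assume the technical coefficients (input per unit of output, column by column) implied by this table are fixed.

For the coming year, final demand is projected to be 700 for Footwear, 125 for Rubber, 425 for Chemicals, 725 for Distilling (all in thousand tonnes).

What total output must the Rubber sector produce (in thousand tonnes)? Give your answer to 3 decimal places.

x_2 = 281.813

Technical coefficients a_ij = z_ij / X_j:
  a_11 = 88/220 = 0.40, a_21 = 11/220 = 0.05, a_31 = 88/220 = 0.40, a_41 = 0/220 = 0.00
  a_12 = 23/460 = 0.05, a_22 = 115/460 = 0.25, a_32 = 115/460 = 0.25, a_42 = 46/460 = 0.10
  a_13 = 40/800 = 0.05, a_23 = 0/800 = 0.00, a_33 = 160/800 = 0.20, a_43 = 80/800 = 0.10
  a_14 = 64/320 = 0.20, a_24 = 0/320 = 0.00, a_34 = 112/320 = 0.35, a_44 = 48/320 = 0.15
I − A =
  [   0.60    -0.05    -0.05    -0.20]
  [  -0.05     0.75     0.00     0.00]
  [  -0.40    -0.25     0.80    -0.35]
  [   0.00    -0.10    -0.10     0.85]
Compute the cofactors C_ij = (−1)^(i+j)·(3×3 minor ij) of I−A; the adjugate is their transpose:
adj(I−A) = Cᵀ =
  [ 0.483750   0.065625   0.046875   0.133125]
  [ 0.032250   0.362000   0.003125   0.008875]
  [ 0.267375   0.173500   0.379375   0.219125]
  [ 0.035250   0.063000   0.045000   0.342375]
det(I−A) = Σ_j (I−A)_1j·C_1j = (0.60)(0.483750) + (-0.05)(0.032250) + (-0.05)(0.267375) + (-0.20)(0.035250) = 0.26821875
(I − A)⁻¹ = adj(I−A) / det(I−A) ≈
  [   1.8036     0.2447     0.1748     0.4963]
  [   0.1202     1.3496     0.0117     0.0331]
  [   0.9969     0.6469     1.4144     0.8170]
  [   0.1314     0.2349     0.1678     1.2765]
x = (I − A)⁻¹ d = adj(I−A)·d / det(I−A), with det(I−A) = 0.26821875:
  x_1 = (0.483750·700 + 0.065625·125 + 0.046875·425 + 0.133125·725) / 0.26821875 = 463.265625 / 0.26821875 ≈ 1727.193
  x_2 = (0.032250·700 + 0.362000·125 + 0.003125·425 + 0.008875·725) / 0.26821875 = 75.5875 / 0.26821875 ≈ 281.813
  x_3 = (0.267375·700 + 0.173500·125 + 0.379375·425 + 0.219125·725) / 0.26821875 = 528.95 / 0.26821875 ≈ 1972.084
  x_4 = (0.035250·700 + 0.063000·125 + 0.045000·425 + 0.342375·725) / 0.26821875 = 299.896875 / 0.26821875 ≈ 1118.106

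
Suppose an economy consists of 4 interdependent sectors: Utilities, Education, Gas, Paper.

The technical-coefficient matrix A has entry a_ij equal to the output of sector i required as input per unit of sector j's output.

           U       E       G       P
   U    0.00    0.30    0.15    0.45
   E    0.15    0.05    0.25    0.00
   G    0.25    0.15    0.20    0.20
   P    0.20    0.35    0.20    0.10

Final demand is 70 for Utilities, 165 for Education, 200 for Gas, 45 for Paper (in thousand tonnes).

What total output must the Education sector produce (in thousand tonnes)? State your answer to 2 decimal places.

I − A =
  [   1.00    -0.30    -0.15    -0.45]
  [  -0.15     0.95    -0.25     0.00]
  [  -0.25    -0.15     0.80    -0.20]
  [  -0.20    -0.35    -0.20     0.90]
Compute the cofactors C_ij = (−1)^(i+j)·(3×3 minor ij) of I−A; the adjugate is their transpose:
adj(I−A) = Cᵀ =
  [ 0.594750   0.374250   0.320625   0.368625]
  [ 0.168250   0.545750   0.236250   0.136625]
  [ 0.282500   0.310375   0.705375   0.298000]
  [ 0.260375   0.364375   0.319875   0.628750]
det(I−A) = Σ_j (I−A)_1j·C_1j = (1.00)(0.594750) + (-0.30)(0.168250) + (-0.15)(0.282500) + (-0.45)(0.260375) = 0.38473125
(I − A)⁻¹ = adj(I−A) / det(I−A) ≈
  [   1.5459     0.9728     0.8334     0.9581]
  [   0.4373     1.4185     0.6141     0.3551]
  [   0.7343     0.8067     1.8334     0.7746]
  [   0.6768     0.9471     0.8314     1.6343]
x = (I − A)⁻¹ d = adj(I−A)·d / det(I−A), with det(I−A) = 0.38473125:
  x_U = (0.594750·70 + 0.374250·165 + 0.320625·200 + 0.368625·45) / 0.38473125 = 184.096875 / 0.38473125 ≈ 478.51
  x_E = (0.168250·70 + 0.545750·165 + 0.236250·200 + 0.136625·45) / 0.38473125 = 155.224375 / 0.38473125 ≈ 403.46
  x_G = (0.282500·70 + 0.310375·165 + 0.705375·200 + 0.298000·45) / 0.38473125 = 225.471875 / 0.38473125 ≈ 586.05
  x_P = (0.260375·70 + 0.364375·165 + 0.319875·200 + 0.628750·45) / 0.38473125 = 170.616875 / 0.38473125 ≈ 443.47

x_E = 403.46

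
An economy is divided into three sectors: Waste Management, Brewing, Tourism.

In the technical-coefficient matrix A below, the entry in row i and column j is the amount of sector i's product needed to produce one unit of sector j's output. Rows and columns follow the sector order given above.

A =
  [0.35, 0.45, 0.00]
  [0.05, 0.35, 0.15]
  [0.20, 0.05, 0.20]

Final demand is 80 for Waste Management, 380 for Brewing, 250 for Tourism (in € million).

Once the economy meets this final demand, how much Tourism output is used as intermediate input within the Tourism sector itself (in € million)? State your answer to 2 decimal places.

z_33 = 104.20

I − A =
  [   0.65    -0.45     0.00]
  [  -0.05     0.65    -0.15]
  [  -0.20    -0.05     0.80]
Cofactors of I−A, C_ij = (−1)^(i+j)·(minor ij) (rows/columns in the sector order above):
  C_11 = (0.65)(0.80) − (-0.15)(-0.05) = 0.5125
  C_12 = −[(-0.05)(0.80) − (-0.15)(-0.20)] = 0.0700
  C_13 = (-0.05)(-0.05) − (0.65)(-0.20) = 0.1325
  C_21 = −[(-0.45)(0.80) − (0.00)(-0.05)] = 0.3600
  C_22 = (0.65)(0.80) − (0.00)(-0.20) = 0.5200
  C_23 = −[(0.65)(-0.05) − (-0.45)(-0.20)] = 0.1225
  C_31 = (-0.45)(-0.15) − (0.00)(0.65) = 0.0675
  C_32 = −[(0.65)(-0.15) − (0.00)(-0.05)] = 0.0975
  C_33 = (0.65)(0.65) − (-0.45)(-0.05) = 0.4000
det(I−A) = Σ_j (I−A)_1j·C_1j = (0.65)(0.5125) + (-0.45)(0.0700) + (0.00)(0.1325) = 0.301625
adj(I−A) = Cᵀ =
  [ 0.5125   0.3600   0.0675]
  [ 0.0700   0.5200   0.0975]
  [ 0.1325   0.1225   0.4000]
(I − A)⁻¹ = adj(I−A) / det(I−A) ≈
  [   1.6991     1.1935     0.2238]
  [   0.2321     1.7240     0.3232]
  [   0.4393     0.4061     1.3262]
First solve x = (I − A)⁻¹ d = adj(I−A)·d / det(I−A); in particular x_3 = (0.1325·80 + 0.1225·380 + 0.4000·250) / 0.301625 = 157.15 / 0.301625 ≈ 521.0112.
Intermediate flow from 3 to 3: z_33 = a_33 · x_3 = 0.20 × 157.15 / 0.301625 = 31.43 / 0.301625 ≈ 104.20.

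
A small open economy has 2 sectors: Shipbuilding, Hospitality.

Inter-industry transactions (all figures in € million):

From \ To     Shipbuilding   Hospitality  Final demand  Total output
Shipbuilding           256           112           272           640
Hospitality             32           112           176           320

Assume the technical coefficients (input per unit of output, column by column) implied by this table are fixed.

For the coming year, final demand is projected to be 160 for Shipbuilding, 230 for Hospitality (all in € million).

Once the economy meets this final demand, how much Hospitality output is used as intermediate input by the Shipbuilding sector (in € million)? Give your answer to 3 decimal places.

Technical coefficients a_ij = z_ij / X_j:
  a_SS = 256/640 = 0.40, a_HS = 32/640 = 0.05
  a_SH = 112/320 = 0.35, a_HH = 112/320 = 0.35
I − A =
  [   0.60    -0.35]
  [  -0.05     0.65]
det(I−A) = (0.60)(0.65) − (-0.35)(-0.05) = 0.3725
adj(I−A) = [[0.65, 0.35], [0.05, 0.60]]
(I − A)⁻¹ = adj(I−A) / det(I−A) ≈
  [   1.7450     0.9396]
  [   0.1342     1.6107]
First solve x = (I − A)⁻¹ d = adj(I−A)·d / det(I−A); in particular x_S = (0.65·160 + 0.35·230) / 0.3725 = 184.50 / 0.3725 ≈ 495.30201.
Intermediate flow from H to S: z_HS = a_HS · x_S = 0.05 × 184.50 / 0.3725 = 9.225 / 0.3725 ≈ 24.765.

z_HS = 24.765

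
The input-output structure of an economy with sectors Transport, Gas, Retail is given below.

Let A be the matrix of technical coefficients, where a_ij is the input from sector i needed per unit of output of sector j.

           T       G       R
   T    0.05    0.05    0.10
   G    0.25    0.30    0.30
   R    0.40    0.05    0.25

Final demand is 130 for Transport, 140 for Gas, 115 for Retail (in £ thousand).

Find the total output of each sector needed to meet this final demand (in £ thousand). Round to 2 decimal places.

x_T = 186.47, x_G = 385.96, x_R = 278.52

I − A =
  [   0.95    -0.05    -0.10]
  [  -0.25     0.70    -0.30]
  [  -0.40    -0.05     0.75]
Cofactors of I−A, C_ij = (−1)^(i+j)·(minor ij) (rows/columns in the sector order above):
  C_11 = (0.70)(0.75) − (-0.30)(-0.05) = 0.5100
  C_12 = −[(-0.25)(0.75) − (-0.30)(-0.40)] = 0.3075
  C_13 = (-0.25)(-0.05) − (0.70)(-0.40) = 0.2925
  C_21 = −[(-0.05)(0.75) − (-0.10)(-0.05)] = 0.0425
  C_22 = (0.95)(0.75) − (-0.10)(-0.40) = 0.6725
  C_23 = −[(0.95)(-0.05) − (-0.05)(-0.40)] = 0.0675
  C_31 = (-0.05)(-0.30) − (-0.10)(0.70) = 0.0850
  C_32 = −[(0.95)(-0.30) − (-0.10)(-0.25)] = 0.3100
  C_33 = (0.95)(0.70) − (-0.05)(-0.25) = 0.6525
det(I−A) = Σ_j (I−A)_1j·C_1j = (0.95)(0.5100) + (-0.05)(0.3075) + (-0.10)(0.2925) = 0.439875
adj(I−A) = Cᵀ =
  [ 0.5100   0.0425   0.0850]
  [ 0.3075   0.6725   0.3100]
  [ 0.2925   0.0675   0.6525]
(I − A)⁻¹ = adj(I−A) / det(I−A) ≈
  [   1.1594     0.0966     0.1932]
  [   0.6991     1.5288     0.7047]
  [   0.6650     0.1535     1.4834]
x = (I − A)⁻¹ d = adj(I−A)·d / det(I−A), with det(I−A) = 0.439875:
  x_T = (0.5100·130 + 0.0425·140 + 0.0850·115) / 0.439875 = 82.025 / 0.439875 ≈ 186.47
  x_G = (0.3075·130 + 0.6725·140 + 0.3100·115) / 0.439875 = 169.775 / 0.439875 ≈ 385.96
  x_R = (0.2925·130 + 0.0675·140 + 0.6525·115) / 0.439875 = 122.5125 / 0.439875 ≈ 278.52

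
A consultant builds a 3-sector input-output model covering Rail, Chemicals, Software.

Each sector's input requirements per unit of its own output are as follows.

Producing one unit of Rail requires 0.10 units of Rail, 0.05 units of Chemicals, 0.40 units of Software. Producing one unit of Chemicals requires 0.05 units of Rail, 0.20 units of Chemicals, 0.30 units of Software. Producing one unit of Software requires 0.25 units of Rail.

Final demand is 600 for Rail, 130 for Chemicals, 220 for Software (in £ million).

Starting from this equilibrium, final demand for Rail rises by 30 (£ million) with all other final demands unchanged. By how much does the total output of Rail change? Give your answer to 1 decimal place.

I − A =
  [   0.90    -0.05    -0.25]
  [  -0.05     0.80     0.00]
  [  -0.40    -0.30     1.00]
Cofactors of I−A, C_ij = (−1)^(i+j)·(minor ij) (rows/columns in the sector order above):
  C_11 = (0.80)(1.00) − (0.00)(-0.30) = 0.8000
  C_12 = −[(-0.05)(1.00) − (0.00)(-0.40)] = 0.0500
  C_13 = (-0.05)(-0.30) − (0.80)(-0.40) = 0.3350
  C_21 = −[(-0.05)(1.00) − (-0.25)(-0.30)] = 0.1250
  C_22 = (0.90)(1.00) − (-0.25)(-0.40) = 0.8000
  C_23 = −[(0.90)(-0.30) − (-0.05)(-0.40)] = 0.2900
  C_31 = (-0.05)(0.00) − (-0.25)(0.80) = 0.2000
  C_32 = −[(0.90)(0.00) − (-0.25)(-0.05)] = 0.0125
  C_33 = (0.90)(0.80) − (-0.05)(-0.05) = 0.7175
det(I−A) = Σ_j (I−A)_1j·C_1j = (0.90)(0.8000) + (-0.05)(0.0500) + (-0.25)(0.3350) = 0.63375
adj(I−A) = Cᵀ =
  [ 0.8000   0.1250   0.2000]
  [ 0.0500   0.8000   0.0125]
  [ 0.3350   0.2900   0.7175]
(I − A)⁻¹ = adj(I−A) / det(I−A) ≈
  [   1.2623     0.1972     0.3156]
  [   0.0789     1.2623     0.0197]
  [   0.5286     0.4576     1.1321]
Δx = (I − A)⁻¹ Δd with Δd having +30 in the Rail component and 0 elsewhere.
So Δx_R = L_RR · (+30), where L_RR = adj(I−A)_RR / det(I−A) = 0.8000 / 0.63375.
Δx_R = 0.8000 × (+30) / 0.63375 = 24.00 / 0.63375 ≈ 37.9.

Δx_R = 37.9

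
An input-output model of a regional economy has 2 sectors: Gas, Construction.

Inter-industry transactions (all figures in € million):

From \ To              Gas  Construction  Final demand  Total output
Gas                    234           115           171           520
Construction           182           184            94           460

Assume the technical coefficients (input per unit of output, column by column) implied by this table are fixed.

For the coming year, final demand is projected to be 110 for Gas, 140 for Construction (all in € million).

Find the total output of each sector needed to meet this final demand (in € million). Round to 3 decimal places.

Technical coefficients a_ij = z_ij / X_j:
  a_GG = 234/520 = 0.45, a_CG = 182/520 = 0.35
  a_GC = 115/460 = 0.25, a_CC = 184/460 = 0.40
I − A =
  [   0.55    -0.25]
  [  -0.35     0.60]
det(I−A) = (0.55)(0.60) − (-0.25)(-0.35) = 0.2425
adj(I−A) = [[0.60, 0.25], [0.35, 0.55]]
(I − A)⁻¹ = adj(I−A) / det(I−A) ≈
  [   2.4742     1.0309]
  [   1.4433     2.2680]
x = (I − A)⁻¹ d = adj(I−A)·d / det(I−A), with det(I−A) = 0.2425:
  x_G = (0.60·110 + 0.25·140) / 0.2425 = 101.00 / 0.2425 ≈ 416.495
  x_C = (0.35·110 + 0.55·140) / 0.2425 = 115.50 / 0.2425 ≈ 476.289

x_G = 416.495, x_C = 476.289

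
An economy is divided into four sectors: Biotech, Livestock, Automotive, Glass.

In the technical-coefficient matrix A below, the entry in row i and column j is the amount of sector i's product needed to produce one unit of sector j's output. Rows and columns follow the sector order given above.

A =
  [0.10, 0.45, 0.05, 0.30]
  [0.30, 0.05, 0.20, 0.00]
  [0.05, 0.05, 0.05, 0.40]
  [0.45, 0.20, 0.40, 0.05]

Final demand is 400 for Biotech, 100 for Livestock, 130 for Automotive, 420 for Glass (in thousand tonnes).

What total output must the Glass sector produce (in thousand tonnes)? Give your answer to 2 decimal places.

x_4 = 1695.48

I − A =
  [   0.90    -0.45    -0.05    -0.30]
  [  -0.30     0.95    -0.20     0.00]
  [  -0.05    -0.05     0.95    -0.40]
  [  -0.45    -0.20    -0.40     0.95]
Compute the cofactors C_ij = (−1)^(i+j)·(3×3 minor ij) of I−A; the adjugate is their transpose:
adj(I−A) = Cᵀ =
  [ 0.679875   0.403500   0.256625   0.322750]
  [ 0.268250   0.522625   0.194250   0.166500]
  [ 0.254375   0.213375   0.537750   0.306750]
  [ 0.485625   0.391000   0.388875   0.667375]
det(I−A) = Σ_j (I−A)_1j·C_1j = (0.90)(0.679875) + (-0.45)(0.268250) + (-0.05)(0.254375) + (-0.30)(0.485625) = 0.33276875
(I − A)⁻¹ = adj(I−A) / det(I−A) ≈
  [   2.0431     1.2126     0.7712     0.9699]
  [   0.8061     1.5705     0.5837     0.5003]
  [   0.7644     0.6412     1.6160     0.9218]
  [   1.4593     1.1750     1.1686     2.0055]
x = (I − A)⁻¹ d = adj(I−A)·d / det(I−A), with det(I−A) = 0.33276875:
  x_1 = (0.679875·400 + 0.403500·100 + 0.256625·130 + 0.322750·420) / 0.33276875 = 481.21625 / 0.33276875 ≈ 1446.10
  x_2 = (0.268250·400 + 0.522625·100 + 0.194250·130 + 0.166500·420) / 0.33276875 = 254.745 / 0.33276875 ≈ 765.53
  x_3 = (0.254375·400 + 0.213375·100 + 0.537750·130 + 0.306750·420) / 0.33276875 = 321.83 / 0.33276875 ≈ 967.13
  x_4 = (0.485625·400 + 0.391000·100 + 0.388875·130 + 0.667375·420) / 0.33276875 = 564.20125 / 0.33276875 ≈ 1695.48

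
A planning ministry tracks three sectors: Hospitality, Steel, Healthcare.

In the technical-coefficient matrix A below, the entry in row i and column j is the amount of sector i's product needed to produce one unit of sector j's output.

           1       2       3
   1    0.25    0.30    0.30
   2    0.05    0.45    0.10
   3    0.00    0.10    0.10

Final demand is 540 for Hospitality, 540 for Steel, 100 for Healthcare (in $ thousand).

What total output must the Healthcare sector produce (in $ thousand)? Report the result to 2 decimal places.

I − A =
  [   0.75    -0.30    -0.30]
  [  -0.05     0.55    -0.10]
  [   0.00    -0.10     0.90]
Cofactors of I−A, C_ij = (−1)^(i+j)·(minor ij) (rows/columns in the sector order above):
  C_11 = (0.55)(0.90) − (-0.10)(-0.10) = 0.4850
  C_12 = −[(-0.05)(0.90) − (-0.10)(0.00)] = 0.0450
  C_13 = (-0.05)(-0.10) − (0.55)(0.00) = 0.0050
  C_21 = −[(-0.30)(0.90) − (-0.30)(-0.10)] = 0.3000
  C_22 = (0.75)(0.90) − (-0.30)(0.00) = 0.6750
  C_23 = −[(0.75)(-0.10) − (-0.30)(0.00)] = 0.0750
  C_31 = (-0.30)(-0.10) − (-0.30)(0.55) = 0.1950
  C_32 = −[(0.75)(-0.10) − (-0.30)(-0.05)] = 0.0900
  C_33 = (0.75)(0.55) − (-0.30)(-0.05) = 0.3975
det(I−A) = Σ_j (I−A)_1j·C_1j = (0.75)(0.4850) + (-0.30)(0.0450) + (-0.30)(0.0050) = 0.34875
adj(I−A) = Cᵀ =
  [ 0.4850   0.3000   0.1950]
  [ 0.0450   0.6750   0.0900]
  [ 0.0050   0.0750   0.3975]
(I − A)⁻¹ = adj(I−A) / det(I−A) ≈
  [   1.3907     0.8602     0.5591]
  [   0.1290     1.9355     0.2581]
  [   0.0143     0.2151     1.1398]
x = (I − A)⁻¹ d = adj(I−A)·d / det(I−A), with det(I−A) = 0.34875:
  x_1 = (0.4850·540 + 0.3000·540 + 0.1950·100) / 0.34875 = 443.40 / 0.34875 ≈ 1271.40
  x_2 = (0.0450·540 + 0.6750·540 + 0.0900·100) / 0.34875 = 397.80 / 0.34875 ≈ 1140.65
  x_3 = (0.0050·540 + 0.0750·540 + 0.3975·100) / 0.34875 = 82.95 / 0.34875 ≈ 237.85

x_3 = 237.85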